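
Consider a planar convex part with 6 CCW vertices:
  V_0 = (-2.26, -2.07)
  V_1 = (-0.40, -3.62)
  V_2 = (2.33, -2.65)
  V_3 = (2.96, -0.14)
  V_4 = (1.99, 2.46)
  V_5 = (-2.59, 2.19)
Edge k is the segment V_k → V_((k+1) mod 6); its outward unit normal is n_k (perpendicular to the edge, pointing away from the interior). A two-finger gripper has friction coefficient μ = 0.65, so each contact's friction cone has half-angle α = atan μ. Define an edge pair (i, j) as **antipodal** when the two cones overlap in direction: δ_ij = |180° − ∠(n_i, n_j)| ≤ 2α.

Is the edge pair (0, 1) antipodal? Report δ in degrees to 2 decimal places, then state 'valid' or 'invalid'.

α = atan 0.65 = 33.02°;  2α = 66.05°
edge 0: e_0 = (+1.86, -1.55);  n_0 = (-0.6402, -0.7682)
edge 1: e_1 = (+2.73, +0.97);  n_1 = (+0.3348, -0.9423)
∠(n_0, n_1) = 59.37°
δ = |180° − 59.37°| = 120.63°
120.63° > 2α = 66.05°  →  invalid

δ = 120.63°, invalid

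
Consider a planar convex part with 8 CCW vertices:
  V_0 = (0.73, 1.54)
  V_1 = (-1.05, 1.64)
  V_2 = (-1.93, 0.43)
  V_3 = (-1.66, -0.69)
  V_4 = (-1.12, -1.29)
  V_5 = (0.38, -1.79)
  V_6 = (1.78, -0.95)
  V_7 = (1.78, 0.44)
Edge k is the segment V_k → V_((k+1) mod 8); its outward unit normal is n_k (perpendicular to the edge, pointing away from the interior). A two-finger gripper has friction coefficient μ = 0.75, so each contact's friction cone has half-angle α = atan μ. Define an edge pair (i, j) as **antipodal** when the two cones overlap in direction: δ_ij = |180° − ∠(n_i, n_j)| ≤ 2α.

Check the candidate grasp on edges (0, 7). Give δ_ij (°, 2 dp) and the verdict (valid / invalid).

α = atan 0.75 = 36.87°;  2α = 73.74°
edge 0: e_0 = (-1.78, +0.10);  n_0 = (+0.0561, +0.9984)
edge 7: e_7 = (-1.05, +1.10);  n_7 = (+0.7234, +0.6905)
∠(n_0, n_7) = 43.12°
δ = |180° − 43.12°| = 136.88°
136.88° > 2α = 73.74°  →  invalid

δ = 136.88°, invalid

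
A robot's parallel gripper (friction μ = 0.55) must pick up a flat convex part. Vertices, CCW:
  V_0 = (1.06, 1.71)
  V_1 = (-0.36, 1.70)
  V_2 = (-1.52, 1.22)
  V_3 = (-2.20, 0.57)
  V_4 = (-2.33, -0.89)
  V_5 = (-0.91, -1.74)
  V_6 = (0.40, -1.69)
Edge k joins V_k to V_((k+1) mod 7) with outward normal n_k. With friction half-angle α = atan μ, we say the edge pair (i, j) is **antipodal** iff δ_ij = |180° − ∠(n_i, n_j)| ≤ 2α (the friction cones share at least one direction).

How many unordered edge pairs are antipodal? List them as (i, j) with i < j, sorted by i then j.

count = 8; pairs: (0,4), (0,5), (1,4), (1,5), (1,6), (2,5), (2,6), (3,6)

α = atan 0.55 = 28.81°;  2α = 57.62°
n_0 = (-0.0070, +1.0000)
n_1 = (-0.3824, +0.9240)
n_2 = (-0.6910, +0.7229)
n_3 = (-0.9961, +0.0887)
n_4 = (-0.5136, -0.8580)
n_5 = (+0.0381, -0.9993)
n_6 = (+0.9817, -0.1906)
  (0,1): δ = 157.92°  ·
  (0,2): δ = 136.70°  ·
  (0,3): δ = 95.49°  ·
  (0,4): δ = 31.31°  ✓
  (0,5): δ = 1.78°  ✓
  (0,6): δ = 78.61°  ·
  (1,2): δ = 158.77°  ·
  (1,3): δ = 117.57°  ·
  (1,4): δ = 53.38°  ✓
  (1,5): δ = 20.29°  ✓
  (1,6): δ = 56.54°  ✓
  (2,3): δ = 138.80°  ·
  (2,4): δ = 74.61°  ·
  (2,5): δ = 41.52°  ✓
  (2,6): δ = 35.31°  ✓
  (3,4): δ = 115.82°  ·
  (3,5): δ = 82.73°  ·
  (3,6): δ = 5.90°  ✓
  (4,5): δ = 146.91°  ·
  (4,6): δ = 70.08°  ·
  (5,6): δ = 103.17°  ·
antipodal pairs: 8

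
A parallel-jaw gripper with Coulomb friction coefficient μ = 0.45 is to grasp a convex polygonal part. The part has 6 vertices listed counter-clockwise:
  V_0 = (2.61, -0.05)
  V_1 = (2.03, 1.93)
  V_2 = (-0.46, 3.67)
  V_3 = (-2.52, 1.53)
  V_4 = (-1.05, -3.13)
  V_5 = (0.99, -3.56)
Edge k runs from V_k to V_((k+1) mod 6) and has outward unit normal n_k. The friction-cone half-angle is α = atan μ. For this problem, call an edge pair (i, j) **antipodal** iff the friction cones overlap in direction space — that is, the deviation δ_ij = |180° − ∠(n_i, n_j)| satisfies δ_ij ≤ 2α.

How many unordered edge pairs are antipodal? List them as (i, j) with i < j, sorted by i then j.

α = atan 0.45 = 24.23°;  2α = 48.46°
n_0 = (+0.9597, +0.2811)
n_1 = (+0.5728, +0.8197)
n_2 = (-0.7204, +0.6935)
n_3 = (-0.9537, -0.3008)
n_4 = (-0.2063, -0.9785)
n_5 = (+0.9080, -0.4191)
  (0,1): δ = 141.27°  ·
  (0,2): δ = 60.24°  ·
  (0,3): δ = 1.18°  ✓
  (0,4): δ = 61.77°  ·
  (0,5): δ = 138.90°  ·
  (1,2): δ = 98.96°  ·
  (1,3): δ = 37.55°  ✓
  (1,4): δ = 23.04°  ✓
  (1,5): δ = 100.17°  ·
  (2,3): δ = 118.58°  ·
  (2,4): δ = 57.99°  ·
  (2,5): δ = 19.13°  ✓
  (3,4): δ = 119.41°  ·
  (3,5): δ = 42.28°  ✓
  (4,5): δ = 102.87°  ·
antipodal pairs: 5

count = 5; pairs: (0,3), (1,3), (1,4), (2,5), (3,5)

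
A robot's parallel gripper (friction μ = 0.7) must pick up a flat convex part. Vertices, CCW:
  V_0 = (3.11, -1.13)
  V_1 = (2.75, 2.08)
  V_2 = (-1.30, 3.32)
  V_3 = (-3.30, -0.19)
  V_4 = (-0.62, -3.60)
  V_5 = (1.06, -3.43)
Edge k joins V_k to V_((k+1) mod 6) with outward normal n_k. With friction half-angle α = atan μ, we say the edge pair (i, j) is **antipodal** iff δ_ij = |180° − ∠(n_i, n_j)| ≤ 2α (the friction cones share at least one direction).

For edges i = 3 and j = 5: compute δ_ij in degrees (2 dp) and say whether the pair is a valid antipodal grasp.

α = atan 0.7 = 34.99°;  2α = 69.98°
edge 3: e_3 = (+2.68, -3.41);  n_3 = (-0.7862, -0.6179)
edge 5: e_5 = (+2.05, +2.30);  n_5 = (+0.7465, -0.6654)
∠(n_3, n_5) = 100.12°
δ = |180° − 100.12°| = 79.88°
79.88° > 2α = 69.98°  →  invalid

δ = 79.88°, invalid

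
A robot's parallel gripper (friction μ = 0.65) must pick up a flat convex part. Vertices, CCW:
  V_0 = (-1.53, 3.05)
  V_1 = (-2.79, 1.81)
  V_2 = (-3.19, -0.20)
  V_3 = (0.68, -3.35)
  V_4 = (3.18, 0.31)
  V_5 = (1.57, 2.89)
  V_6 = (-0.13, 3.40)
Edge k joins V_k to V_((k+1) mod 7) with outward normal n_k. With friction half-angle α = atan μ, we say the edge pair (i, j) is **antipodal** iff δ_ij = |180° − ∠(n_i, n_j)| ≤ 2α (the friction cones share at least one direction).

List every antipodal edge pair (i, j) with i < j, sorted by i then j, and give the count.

count = 7; pairs: (0,3), (1,3), (1,4), (2,4), (2,5), (2,6), (3,6)

α = atan 0.65 = 33.02°;  2α = 66.05°
n_0 = (-0.7014, +0.7127)
n_1 = (-0.9808, +0.1952)
n_2 = (-0.6313, -0.7756)
n_3 = (+0.8257, -0.5640)
n_4 = (+0.8484, +0.5294)
n_5 = (+0.2873, +0.9578)
n_6 = (-0.2425, +0.9701)
  (0,1): δ = 145.80°  ·
  (0,2): δ = 83.69°  ·
  (0,3): δ = 11.12°  ✓
  (0,4): δ = 77.42°  ·
  (0,5): δ = 118.76°  ·
  (0,6): δ = 149.49°  ·
  (1,2): δ = 117.89°  ·
  (1,3): δ = 23.08°  ✓
  (1,4): δ = 43.22°  ✓
  (1,5): δ = 84.56°  ·
  (1,6): δ = 115.29°  ·
  (2,3): δ = 85.19°  ·
  (2,4): δ = 18.89°  ✓
  (2,5): δ = 22.44°  ✓
  (2,6): δ = 53.18°  ✓
  (3,4): δ = 113.70°  ·
  (3,5): δ = 72.36°  ·
  (3,6): δ = 41.63°  ✓
  (4,5): δ = 138.66°  ·
  (4,6): δ = 107.93°  ·
  (5,6): δ = 149.26°  ·
antipodal pairs: 7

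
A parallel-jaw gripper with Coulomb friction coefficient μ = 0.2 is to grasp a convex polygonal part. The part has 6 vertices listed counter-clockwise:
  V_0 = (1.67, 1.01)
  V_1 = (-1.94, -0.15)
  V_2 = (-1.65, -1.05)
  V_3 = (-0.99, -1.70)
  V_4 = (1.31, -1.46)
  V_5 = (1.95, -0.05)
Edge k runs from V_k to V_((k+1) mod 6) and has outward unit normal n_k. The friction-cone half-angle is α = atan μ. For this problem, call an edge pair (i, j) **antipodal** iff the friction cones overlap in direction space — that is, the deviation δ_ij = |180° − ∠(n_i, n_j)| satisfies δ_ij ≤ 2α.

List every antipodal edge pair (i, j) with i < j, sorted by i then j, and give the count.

count = 2; pairs: (0,3), (1,5)

α = atan 0.2 = 11.31°;  2α = 22.62°
n_0 = (-0.3059, +0.9521)
n_1 = (-0.9518, -0.3067)
n_2 = (-0.7017, -0.7125)
n_3 = (+0.1038, -0.9946)
n_4 = (+0.9106, -0.4133)
n_5 = (+0.9668, +0.2554)
  (0,1): δ = 89.95°  ·
  (0,2): δ = 62.38°  ·
  (0,3): δ = 11.86°  ✓
  (0,4): δ = 47.77°  ·
  (0,5): δ = 86.98°  ·
  (1,2): δ = 152.42°  ·
  (1,3): δ = 101.90°  ·
  (1,4): δ = 42.27°  ·
  (1,5): δ = 3.06°  ✓
  (2,3): δ = 129.48°  ·
  (2,4): δ = 69.85°  ·
  (2,5): δ = 30.64°  ·
  (3,4): δ = 120.37°  ·
  (3,5): δ = 81.16°  ·
  (4,5): δ = 140.79°  ·
antipodal pairs: 2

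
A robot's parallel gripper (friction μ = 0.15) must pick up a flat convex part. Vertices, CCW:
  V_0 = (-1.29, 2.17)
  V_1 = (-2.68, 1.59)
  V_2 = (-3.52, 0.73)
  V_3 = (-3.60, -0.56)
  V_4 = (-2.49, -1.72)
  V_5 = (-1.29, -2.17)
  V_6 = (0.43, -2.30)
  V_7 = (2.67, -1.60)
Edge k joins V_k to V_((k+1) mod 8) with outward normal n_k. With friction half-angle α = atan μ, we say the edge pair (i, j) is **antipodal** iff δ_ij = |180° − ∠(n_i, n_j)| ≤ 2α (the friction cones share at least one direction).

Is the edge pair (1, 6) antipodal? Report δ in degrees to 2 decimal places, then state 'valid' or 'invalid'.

δ = 28.32°, invalid

α = atan 0.15 = 8.53°;  2α = 17.06°
edge 1: e_1 = (-0.84, -0.86);  n_1 = (-0.7154, +0.6987)
edge 6: e_6 = (+2.24, +0.70);  n_6 = (+0.2983, -0.9545)
∠(n_1, n_6) = 151.68°
δ = |180° − 151.68°| = 28.32°
28.32° > 2α = 17.06°  →  invalid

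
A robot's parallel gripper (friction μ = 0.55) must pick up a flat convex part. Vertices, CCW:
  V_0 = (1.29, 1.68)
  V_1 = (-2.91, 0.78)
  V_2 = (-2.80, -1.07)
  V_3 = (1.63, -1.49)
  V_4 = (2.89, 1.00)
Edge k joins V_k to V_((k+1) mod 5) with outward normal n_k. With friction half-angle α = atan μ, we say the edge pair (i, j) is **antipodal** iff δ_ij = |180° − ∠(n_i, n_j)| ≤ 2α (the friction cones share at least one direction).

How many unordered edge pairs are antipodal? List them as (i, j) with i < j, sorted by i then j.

count = 4; pairs: (0,2), (0,3), (1,3), (2,4)

α = atan 0.55 = 28.81°;  2α = 57.62°
n_0 = (-0.2095, +0.9778)
n_1 = (-0.9982, -0.0594)
n_2 = (-0.0944, -0.9955)
n_3 = (+0.8923, -0.4515)
n_4 = (+0.3911, +0.9203)
  (0,1): δ = 98.69°  ·
  (0,2): δ = 17.51°  ✓
  (0,3): δ = 51.06°  ✓
  (0,4): δ = 144.88°  ·
  (1,2): δ = 98.82°  ·
  (1,3): δ = 30.24°  ✓
  (1,4): δ = 63.57°  ·
  (2,3): δ = 111.42°  ·
  (2,4): δ = 17.61°  ✓
  (3,4): δ = 86.18°  ·
antipodal pairs: 4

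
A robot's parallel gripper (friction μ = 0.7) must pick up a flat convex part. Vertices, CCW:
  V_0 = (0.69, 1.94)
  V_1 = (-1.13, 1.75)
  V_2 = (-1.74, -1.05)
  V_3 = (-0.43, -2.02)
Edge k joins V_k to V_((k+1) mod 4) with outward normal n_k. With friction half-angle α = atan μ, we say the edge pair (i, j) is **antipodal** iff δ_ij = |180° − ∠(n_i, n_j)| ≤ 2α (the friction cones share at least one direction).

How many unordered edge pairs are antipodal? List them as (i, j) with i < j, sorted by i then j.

count = 4; pairs: (0,2), (0,3), (1,3), (2,3)

α = atan 0.7 = 34.99°;  2α = 69.98°
n_0 = (-0.1038, +0.9946)
n_1 = (-0.9771, +0.2129)
n_2 = (-0.5951, -0.8037)
n_3 = (+0.9623, -0.2722)
  (0,1): δ = 108.25°  ·
  (0,2): δ = 42.48°  ✓
  (0,3): δ = 68.25°  ✓
  (1,2): δ = 114.23°  ·
  (1,3): δ = 3.50°  ✓
  (2,3): δ = 69.27°  ✓
antipodal pairs: 4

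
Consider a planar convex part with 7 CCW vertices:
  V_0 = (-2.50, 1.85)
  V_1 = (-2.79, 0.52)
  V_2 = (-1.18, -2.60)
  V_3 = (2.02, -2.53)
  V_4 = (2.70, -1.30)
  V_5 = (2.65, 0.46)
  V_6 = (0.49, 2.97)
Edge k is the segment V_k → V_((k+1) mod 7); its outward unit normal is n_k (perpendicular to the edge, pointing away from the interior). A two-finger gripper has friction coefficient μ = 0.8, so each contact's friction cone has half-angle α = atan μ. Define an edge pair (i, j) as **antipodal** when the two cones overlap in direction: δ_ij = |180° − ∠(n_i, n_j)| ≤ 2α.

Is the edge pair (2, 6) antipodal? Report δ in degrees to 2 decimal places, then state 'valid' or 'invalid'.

α = atan 0.8 = 38.66°;  2α = 77.32°
edge 2: e_2 = (+3.20, +0.07);  n_2 = (+0.0219, -0.9998)
edge 6: e_6 = (-2.99, -1.12);  n_6 = (-0.3508, +0.9365)
∠(n_2, n_6) = 160.72°
δ = |180° − 160.72°| = 19.28°
19.28° ≤ 2α = 77.32°  →  valid

δ = 19.28°, valid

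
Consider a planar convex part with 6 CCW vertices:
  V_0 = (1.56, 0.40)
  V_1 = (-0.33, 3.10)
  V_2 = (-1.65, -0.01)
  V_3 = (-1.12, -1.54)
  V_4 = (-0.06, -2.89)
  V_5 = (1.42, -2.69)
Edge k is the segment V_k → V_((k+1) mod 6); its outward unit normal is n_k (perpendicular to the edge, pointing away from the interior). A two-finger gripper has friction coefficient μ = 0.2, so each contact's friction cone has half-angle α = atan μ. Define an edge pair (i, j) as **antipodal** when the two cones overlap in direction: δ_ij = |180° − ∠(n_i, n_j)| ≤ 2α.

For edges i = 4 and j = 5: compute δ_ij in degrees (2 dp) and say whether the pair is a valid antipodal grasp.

δ = 100.29°, invalid

α = atan 0.2 = 11.31°;  2α = 22.62°
edge 4: e_4 = (+1.48, +0.20);  n_4 = (+0.1339, -0.9910)
edge 5: e_5 = (+0.14, +3.09);  n_5 = (+0.9990, -0.0453)
∠(n_4, n_5) = 79.71°
δ = |180° − 79.71°| = 100.29°
100.29° > 2α = 22.62°  →  invalid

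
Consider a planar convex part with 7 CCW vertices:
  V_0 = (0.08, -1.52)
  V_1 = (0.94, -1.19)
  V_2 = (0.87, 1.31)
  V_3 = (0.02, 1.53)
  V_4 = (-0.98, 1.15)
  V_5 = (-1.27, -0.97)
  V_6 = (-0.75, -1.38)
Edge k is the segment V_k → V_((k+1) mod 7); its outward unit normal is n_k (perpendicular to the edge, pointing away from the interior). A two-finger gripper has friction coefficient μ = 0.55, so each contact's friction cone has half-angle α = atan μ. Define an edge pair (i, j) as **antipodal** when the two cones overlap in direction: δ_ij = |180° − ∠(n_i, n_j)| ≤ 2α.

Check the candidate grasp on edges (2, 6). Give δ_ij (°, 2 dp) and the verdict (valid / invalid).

δ = 4.94°, valid

α = atan 0.55 = 28.81°;  2α = 57.62°
edge 2: e_2 = (-0.85, +0.22);  n_2 = (+0.2506, +0.9681)
edge 6: e_6 = (+0.83, -0.14);  n_6 = (-0.1663, -0.9861)
∠(n_2, n_6) = 175.06°
δ = |180° − 175.06°| = 4.94°
4.94° ≤ 2α = 57.62°  →  valid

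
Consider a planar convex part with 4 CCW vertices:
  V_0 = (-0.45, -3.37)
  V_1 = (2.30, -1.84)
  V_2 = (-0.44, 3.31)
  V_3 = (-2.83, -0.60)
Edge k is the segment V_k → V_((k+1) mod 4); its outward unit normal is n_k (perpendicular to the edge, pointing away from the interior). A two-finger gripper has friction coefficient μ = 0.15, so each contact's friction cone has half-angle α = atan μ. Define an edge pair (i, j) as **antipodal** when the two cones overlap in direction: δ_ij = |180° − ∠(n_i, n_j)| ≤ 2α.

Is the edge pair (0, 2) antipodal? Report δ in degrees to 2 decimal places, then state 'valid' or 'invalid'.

δ = 29.47°, invalid

α = atan 0.15 = 8.53°;  2α = 17.06°
edge 0: e_0 = (+2.75, +1.53);  n_0 = (+0.4862, -0.8739)
edge 2: e_2 = (-2.39, -3.91);  n_2 = (-0.8532, +0.5215)
∠(n_0, n_2) = 150.53°
δ = |180° − 150.53°| = 29.47°
29.47° > 2α = 17.06°  →  invalid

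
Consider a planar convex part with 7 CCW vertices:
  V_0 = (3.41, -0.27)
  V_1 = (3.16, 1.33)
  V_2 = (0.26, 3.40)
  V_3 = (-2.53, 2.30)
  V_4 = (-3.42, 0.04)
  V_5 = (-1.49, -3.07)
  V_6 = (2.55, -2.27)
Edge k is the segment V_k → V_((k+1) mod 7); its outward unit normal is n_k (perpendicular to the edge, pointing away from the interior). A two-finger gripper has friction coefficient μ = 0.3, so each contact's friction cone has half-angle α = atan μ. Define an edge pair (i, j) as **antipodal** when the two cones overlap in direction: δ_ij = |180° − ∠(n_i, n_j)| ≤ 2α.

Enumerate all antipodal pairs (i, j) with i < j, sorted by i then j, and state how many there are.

α = atan 0.3 = 16.70°;  2α = 33.40°
n_0 = (+0.9880, +0.1544)
n_1 = (+0.5810, +0.8139)
n_2 = (-0.3668, +0.9303)
n_3 = (-0.9305, +0.3664)
n_4 = (-0.8497, -0.5273)
n_5 = (+0.1942, -0.9810)
n_6 = (+0.9187, -0.3950)
  (0,1): δ = 134.40°  ·
  (0,2): δ = 77.36°  ·
  (0,3): δ = 30.38°  ✓
  (0,4): δ = 22.94°  ✓
  (0,5): δ = 92.32°  ·
  (0,6): δ = 147.85°  ·
  (1,2): δ = 122.96°  ·
  (1,3): δ = 75.98°  ·
  (1,4): δ = 22.66°  ✓
  (1,5): δ = 46.72°  ·
  (1,6): δ = 102.25°  ·
  (2,3): δ = 133.01°  ·
  (2,4): δ = 79.69°  ·
  (2,5): δ = 10.32°  ✓
  (2,6): δ = 45.21°  ·
  (3,4): δ = 126.68°  ·
  (3,5): δ = 57.30°  ·
  (3,6): δ = 1.77°  ✓
  (4,5): δ = 110.62°  ·
  (4,6): δ = 55.09°  ·
  (5,6): δ = 124.47°  ·
antipodal pairs: 5

count = 5; pairs: (0,3), (0,4), (1,4), (2,5), (3,6)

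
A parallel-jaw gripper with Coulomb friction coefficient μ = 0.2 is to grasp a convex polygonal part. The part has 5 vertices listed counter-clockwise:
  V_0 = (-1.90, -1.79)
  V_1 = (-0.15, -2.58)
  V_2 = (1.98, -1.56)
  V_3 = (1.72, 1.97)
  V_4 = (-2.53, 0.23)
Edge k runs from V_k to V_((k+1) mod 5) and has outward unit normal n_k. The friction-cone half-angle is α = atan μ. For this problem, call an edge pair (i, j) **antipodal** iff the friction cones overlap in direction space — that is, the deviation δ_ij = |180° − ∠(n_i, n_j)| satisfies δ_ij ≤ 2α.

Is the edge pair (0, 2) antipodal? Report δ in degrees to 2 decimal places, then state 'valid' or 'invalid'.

δ = 61.49°, invalid

α = atan 0.2 = 11.31°;  2α = 22.62°
edge 0: e_0 = (+1.75, -0.79);  n_0 = (-0.4114, -0.9114)
edge 2: e_2 = (-0.26, +3.53);  n_2 = (+0.9973, +0.0735)
∠(n_0, n_2) = 118.51°
δ = |180° − 118.51°| = 61.49°
61.49° > 2α = 22.62°  →  invalid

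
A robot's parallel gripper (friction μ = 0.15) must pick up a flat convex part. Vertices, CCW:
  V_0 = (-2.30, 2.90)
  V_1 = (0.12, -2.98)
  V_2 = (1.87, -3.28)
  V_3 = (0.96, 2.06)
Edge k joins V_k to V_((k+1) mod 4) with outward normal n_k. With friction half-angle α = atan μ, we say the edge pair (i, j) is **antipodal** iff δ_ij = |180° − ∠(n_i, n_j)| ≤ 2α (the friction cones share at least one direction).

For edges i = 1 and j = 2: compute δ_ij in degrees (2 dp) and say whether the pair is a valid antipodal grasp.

α = atan 0.15 = 8.53°;  2α = 17.06°
edge 1: e_1 = (+1.75, -0.30);  n_1 = (-0.1690, -0.9856)
edge 2: e_2 = (-0.91, +5.34);  n_2 = (+0.9858, +0.1680)
∠(n_1, n_2) = 109.40°
δ = |180° − 109.40°| = 70.60°
70.60° > 2α = 17.06°  →  invalid

δ = 70.60°, invalid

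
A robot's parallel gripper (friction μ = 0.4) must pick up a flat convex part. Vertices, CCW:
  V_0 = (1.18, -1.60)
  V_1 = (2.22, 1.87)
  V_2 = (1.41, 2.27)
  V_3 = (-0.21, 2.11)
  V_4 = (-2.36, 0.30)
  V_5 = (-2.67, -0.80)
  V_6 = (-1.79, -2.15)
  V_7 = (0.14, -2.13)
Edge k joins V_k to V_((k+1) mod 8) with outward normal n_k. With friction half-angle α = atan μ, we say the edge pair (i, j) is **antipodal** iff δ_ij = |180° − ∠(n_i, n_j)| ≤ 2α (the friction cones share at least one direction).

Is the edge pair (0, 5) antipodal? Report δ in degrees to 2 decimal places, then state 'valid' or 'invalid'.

α = atan 0.4 = 21.80°;  2α = 43.60°
edge 0: e_0 = (+1.04, +3.47);  n_0 = (+0.9579, -0.2871)
edge 5: e_5 = (+0.88, -1.35);  n_5 = (-0.8377, -0.5461)
∠(n_0, n_5) = 130.22°
δ = |180° − 130.22°| = 49.78°
49.78° > 2α = 43.60°  →  invalid

δ = 49.78°, invalid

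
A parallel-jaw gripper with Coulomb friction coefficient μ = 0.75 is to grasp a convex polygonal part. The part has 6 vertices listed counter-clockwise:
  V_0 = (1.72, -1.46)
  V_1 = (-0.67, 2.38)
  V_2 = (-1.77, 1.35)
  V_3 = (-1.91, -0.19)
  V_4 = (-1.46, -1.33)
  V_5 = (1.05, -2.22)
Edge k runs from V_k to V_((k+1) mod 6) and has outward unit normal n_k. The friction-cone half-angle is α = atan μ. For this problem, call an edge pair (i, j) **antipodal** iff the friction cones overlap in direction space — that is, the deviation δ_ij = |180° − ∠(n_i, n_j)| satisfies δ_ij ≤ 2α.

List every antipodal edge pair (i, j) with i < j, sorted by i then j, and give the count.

count = 7; pairs: (0,2), (0,3), (0,4), (1,4), (1,5), (2,5), (3,5)

α = atan 0.75 = 36.87°;  2α = 73.74°
n_0 = (+0.8490, +0.5284)
n_1 = (-0.6835, +0.7300)
n_2 = (-0.9959, +0.0905)
n_3 = (-0.9302, -0.3672)
n_4 = (-0.3342, -0.9425)
n_5 = (+0.7501, -0.6613)
  (0,1): δ = 78.78°  ·
  (0,2): δ = 37.09°  ✓
  (0,3): δ = 10.36°  ✓
  (0,4): δ = 38.58°  ✓
  (0,5): δ = 106.70°  ·
  (1,2): δ = 138.31°  ·
  (1,3): δ = 111.58°  ·
  (1,4): δ = 62.64°  ✓
  (1,5): δ = 5.48°  ✓
  (2,3): δ = 153.26°  ·
  (2,4): δ = 104.33°  ·
  (2,5): δ = 36.20°  ✓
  (3,4): δ = 131.06°  ·
  (3,5): δ = 62.94°  ✓
  (4,5): δ = 111.88°  ·
antipodal pairs: 7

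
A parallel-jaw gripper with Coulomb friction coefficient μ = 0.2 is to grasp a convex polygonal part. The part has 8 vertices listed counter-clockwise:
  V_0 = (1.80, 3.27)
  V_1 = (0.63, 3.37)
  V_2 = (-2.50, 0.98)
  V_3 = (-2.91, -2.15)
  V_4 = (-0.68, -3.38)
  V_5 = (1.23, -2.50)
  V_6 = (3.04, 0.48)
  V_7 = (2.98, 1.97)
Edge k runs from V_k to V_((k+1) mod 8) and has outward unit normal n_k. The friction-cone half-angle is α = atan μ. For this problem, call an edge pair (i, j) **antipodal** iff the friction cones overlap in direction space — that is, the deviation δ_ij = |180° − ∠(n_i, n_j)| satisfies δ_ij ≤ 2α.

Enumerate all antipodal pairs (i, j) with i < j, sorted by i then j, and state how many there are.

count = 4; pairs: (1,4), (1,5), (2,6), (3,7)

α = atan 0.2 = 11.31°;  2α = 22.62°
n_0 = (+0.0852, +0.9964)
n_1 = (-0.6069, +0.7948)
n_2 = (-0.9915, +0.1299)
n_3 = (-0.4830, -0.8756)
n_4 = (+0.4185, -0.9082)
n_5 = (+0.8547, -0.5191)
n_6 = (+0.9992, +0.0402)
n_7 = (+0.7405, +0.6721)
  (0,1): δ = 137.75°  ·
  (0,2): δ = 92.58°  ·
  (0,3): δ = 23.99°  ·
  (0,4): δ = 29.62°  ·
  (0,5): δ = 63.61°  ·
  (0,6): δ = 97.19°  ·
  (0,7): δ = 137.11°  ·
  (1,2): δ = 134.83°  ·
  (1,3): δ = 66.24°  ·
  (1,4): δ = 12.63°  ✓
  (1,5): δ = 21.36°  ✓
  (1,6): δ = 54.94°  ·
  (1,7): δ = 94.87°  ·
  (2,3): δ = 111.42°  ·
  (2,4): δ = 57.80°  ·
  (2,5): δ = 23.81°  ·
  (2,6): δ = 9.77°  ✓
  (2,7): δ = 49.69°  ·
  (3,4): δ = 126.38°  ·
  (3,5): δ = 92.39°  ·
  (3,6): δ = 58.81°  ·
  (3,7): δ = 18.89°  ✓
  (4,5): δ = 146.01°  ·
  (4,6): δ = 112.43°  ·
  (4,7): δ = 72.51°  ·
  (5,6): δ = 146.42°  ·
  (5,7): δ = 106.50°  ·
  (6,7): δ = 140.08°  ·
antipodal pairs: 4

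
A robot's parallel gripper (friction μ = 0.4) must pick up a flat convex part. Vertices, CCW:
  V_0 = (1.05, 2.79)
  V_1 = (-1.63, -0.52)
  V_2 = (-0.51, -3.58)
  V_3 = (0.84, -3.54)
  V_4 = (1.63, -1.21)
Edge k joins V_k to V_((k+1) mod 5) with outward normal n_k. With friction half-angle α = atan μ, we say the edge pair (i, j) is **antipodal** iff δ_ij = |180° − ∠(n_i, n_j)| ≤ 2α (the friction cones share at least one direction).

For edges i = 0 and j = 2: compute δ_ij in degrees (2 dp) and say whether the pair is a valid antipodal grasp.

α = atan 0.4 = 21.80°;  2α = 43.60°
edge 0: e_0 = (-2.68, -3.31);  n_0 = (-0.7772, +0.6293)
edge 2: e_2 = (+1.35, +0.04);  n_2 = (+0.0296, -0.9996)
∠(n_0, n_2) = 130.69°
δ = |180° − 130.69°| = 49.31°
49.31° > 2α = 43.60°  →  invalid

δ = 49.31°, invalid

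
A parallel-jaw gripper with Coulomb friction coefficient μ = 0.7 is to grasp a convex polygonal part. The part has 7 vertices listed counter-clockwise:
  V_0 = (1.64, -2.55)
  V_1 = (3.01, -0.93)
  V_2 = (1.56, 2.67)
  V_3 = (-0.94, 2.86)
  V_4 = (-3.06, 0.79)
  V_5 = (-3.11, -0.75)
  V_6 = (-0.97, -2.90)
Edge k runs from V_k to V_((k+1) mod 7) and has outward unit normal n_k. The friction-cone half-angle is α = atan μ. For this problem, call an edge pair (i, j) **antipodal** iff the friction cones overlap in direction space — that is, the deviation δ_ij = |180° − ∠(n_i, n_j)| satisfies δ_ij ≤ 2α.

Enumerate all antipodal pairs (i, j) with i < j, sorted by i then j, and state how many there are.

α = atan 0.7 = 34.99°;  2α = 69.98°
n_0 = (+0.7636, -0.6457)
n_1 = (+0.9276, +0.3736)
n_2 = (+0.0758, +0.9971)
n_3 = (-0.6986, +0.7155)
n_4 = (-0.9995, +0.0325)
n_5 = (-0.7088, -0.7055)
n_6 = (+0.1329, -0.9911)
  (0,1): δ = 117.84°  ·
  (0,2): δ = 54.13°  ✓
  (0,3): δ = 5.46°  ✓
  (0,4): δ = 38.36°  ✓
  (0,5): δ = 85.09°  ·
  (0,6): δ = 137.86°  ·
  (1,2): δ = 116.28°  ·
  (1,3): δ = 67.62°  ✓
  (1,4): δ = 23.80°  ✓
  (1,5): δ = 22.93°  ✓
  (1,6): δ = 75.70°  ·
  (2,3): δ = 131.34°  ·
  (2,4): δ = 87.51°  ·
  (2,5): δ = 40.79°  ✓
  (2,6): δ = 11.98°  ✓
  (3,4): δ = 136.18°  ·
  (3,5): δ = 89.45°  ·
  (3,6): δ = 36.68°  ✓
  (4,5): δ = 133.27°  ·
  (4,6): δ = 80.50°  ·
  (5,6): δ = 127.23°  ·
antipodal pairs: 9

count = 9; pairs: (0,2), (0,3), (0,4), (1,3), (1,4), (1,5), (2,5), (2,6), (3,6)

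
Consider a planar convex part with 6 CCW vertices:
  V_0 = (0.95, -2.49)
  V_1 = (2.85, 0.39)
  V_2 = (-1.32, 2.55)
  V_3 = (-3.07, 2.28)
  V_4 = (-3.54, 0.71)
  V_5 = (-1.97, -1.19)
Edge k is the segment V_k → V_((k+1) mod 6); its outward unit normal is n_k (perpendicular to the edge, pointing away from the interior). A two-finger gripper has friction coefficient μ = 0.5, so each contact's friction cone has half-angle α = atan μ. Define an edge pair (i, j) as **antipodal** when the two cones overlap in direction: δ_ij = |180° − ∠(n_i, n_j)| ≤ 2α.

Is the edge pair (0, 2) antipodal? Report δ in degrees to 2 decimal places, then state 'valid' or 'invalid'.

δ = 47.82°, valid

α = atan 0.5 = 26.57°;  2α = 53.13°
edge 0: e_0 = (+1.90, +2.88);  n_0 = (+0.8347, -0.5507)
edge 2: e_2 = (-1.75, -0.27);  n_2 = (-0.1525, +0.9883)
∠(n_0, n_2) = 132.18°
δ = |180° − 132.18°| = 47.82°
47.82° ≤ 2α = 53.13°  →  valid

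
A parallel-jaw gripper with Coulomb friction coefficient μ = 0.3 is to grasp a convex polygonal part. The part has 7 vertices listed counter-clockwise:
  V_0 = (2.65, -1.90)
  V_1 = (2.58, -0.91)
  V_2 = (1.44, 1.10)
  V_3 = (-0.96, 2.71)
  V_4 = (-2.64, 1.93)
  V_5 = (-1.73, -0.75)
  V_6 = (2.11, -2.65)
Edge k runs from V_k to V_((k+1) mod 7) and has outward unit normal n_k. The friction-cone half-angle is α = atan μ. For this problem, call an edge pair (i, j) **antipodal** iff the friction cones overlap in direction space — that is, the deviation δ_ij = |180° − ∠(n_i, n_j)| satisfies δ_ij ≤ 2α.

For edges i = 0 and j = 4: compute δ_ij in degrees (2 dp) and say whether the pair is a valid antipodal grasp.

α = atan 0.3 = 16.70°;  2α = 33.40°
edge 0: e_0 = (-0.07, +0.99);  n_0 = (+0.9975, +0.0705)
edge 4: e_4 = (+0.91, -2.68);  n_4 = (-0.9469, -0.3215)
∠(n_0, n_4) = 165.29°
δ = |180° − 165.29°| = 14.71°
14.71° ≤ 2α = 33.40°  →  valid

δ = 14.71°, valid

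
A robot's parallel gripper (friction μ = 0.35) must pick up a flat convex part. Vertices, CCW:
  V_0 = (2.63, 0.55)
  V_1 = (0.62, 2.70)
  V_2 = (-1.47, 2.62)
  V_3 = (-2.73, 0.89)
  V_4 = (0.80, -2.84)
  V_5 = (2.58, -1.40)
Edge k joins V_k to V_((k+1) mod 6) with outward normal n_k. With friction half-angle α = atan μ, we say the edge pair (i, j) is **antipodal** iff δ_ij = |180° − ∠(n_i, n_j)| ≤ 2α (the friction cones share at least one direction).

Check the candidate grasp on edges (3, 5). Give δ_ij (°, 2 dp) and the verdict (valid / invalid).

α = atan 0.35 = 19.29°;  2α = 38.58°
edge 3: e_3 = (+3.53, -3.73);  n_3 = (-0.7263, -0.6874)
edge 5: e_5 = (+0.05, +1.95);  n_5 = (+0.9997, -0.0256)
∠(n_3, n_5) = 135.11°
δ = |180° − 135.11°| = 44.89°
44.89° > 2α = 38.58°  →  invalid

δ = 44.89°, invalid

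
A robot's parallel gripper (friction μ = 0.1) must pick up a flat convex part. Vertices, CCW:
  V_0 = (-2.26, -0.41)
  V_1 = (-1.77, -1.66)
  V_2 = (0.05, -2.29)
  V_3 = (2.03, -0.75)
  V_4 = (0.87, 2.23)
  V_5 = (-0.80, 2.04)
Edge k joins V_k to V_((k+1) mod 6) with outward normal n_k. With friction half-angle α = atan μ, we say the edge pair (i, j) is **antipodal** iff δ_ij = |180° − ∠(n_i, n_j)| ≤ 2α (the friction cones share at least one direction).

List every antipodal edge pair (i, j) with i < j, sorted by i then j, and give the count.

count = 1; pairs: (0,3)

α = atan 0.1 = 5.71°;  2α = 11.42°
n_0 = (-0.9310, -0.3650)
n_1 = (-0.3271, -0.9450)
n_2 = (+0.6139, -0.7894)
n_3 = (+0.9319, +0.3627)
n_4 = (-0.1130, +0.9936)
n_5 = (-0.8590, +0.5119)
  (0,1): δ = 130.50°  ·
  (0,2): δ = 73.53°  ·
  (0,3): δ = 0.14°  ✓
  (0,4): δ = 75.09°  ·
  (0,5): δ = 127.80°  ·
  (1,2): δ = 123.03°  ·
  (1,3): δ = 49.64°  ·
  (1,4): δ = 25.58°  ·
  (1,5): δ = 78.30°  ·
  (2,3): δ = 106.61°  ·
  (2,4): δ = 31.38°  ·
  (2,5): δ = 21.33°  ·
  (3,4): δ = 104.78°  ·
  (3,5): δ = 52.06°  ·
  (4,5): δ = 127.28°  ·
antipodal pairs: 1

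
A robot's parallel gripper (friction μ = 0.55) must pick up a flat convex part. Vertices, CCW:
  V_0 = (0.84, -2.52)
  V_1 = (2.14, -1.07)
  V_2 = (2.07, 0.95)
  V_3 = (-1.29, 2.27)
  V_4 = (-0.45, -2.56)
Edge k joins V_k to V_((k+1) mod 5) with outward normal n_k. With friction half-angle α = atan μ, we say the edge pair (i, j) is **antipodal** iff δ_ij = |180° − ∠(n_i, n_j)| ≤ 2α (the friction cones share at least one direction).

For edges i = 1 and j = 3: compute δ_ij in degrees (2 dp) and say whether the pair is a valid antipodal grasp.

δ = 7.88°, valid

α = atan 0.55 = 28.81°;  2α = 57.62°
edge 1: e_1 = (-0.07, +2.02);  n_1 = (+0.9994, +0.0346)
edge 3: e_3 = (+0.84, -4.83);  n_3 = (-0.9852, -0.1713)
∠(n_1, n_3) = 172.12°
δ = |180° − 172.12°| = 7.88°
7.88° ≤ 2α = 57.62°  →  valid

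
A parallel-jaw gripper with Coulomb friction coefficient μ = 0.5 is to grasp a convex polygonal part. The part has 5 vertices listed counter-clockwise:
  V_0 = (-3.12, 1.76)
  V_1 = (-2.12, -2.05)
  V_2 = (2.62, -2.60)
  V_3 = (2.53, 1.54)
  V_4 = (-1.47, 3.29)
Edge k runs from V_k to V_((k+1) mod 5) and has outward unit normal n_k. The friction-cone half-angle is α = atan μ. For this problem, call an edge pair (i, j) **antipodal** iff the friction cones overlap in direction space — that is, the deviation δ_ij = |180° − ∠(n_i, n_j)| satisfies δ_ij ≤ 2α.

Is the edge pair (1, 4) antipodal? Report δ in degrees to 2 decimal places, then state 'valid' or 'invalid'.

δ = 49.46°, valid

α = atan 0.5 = 26.57°;  2α = 53.13°
edge 1: e_1 = (+4.74, -0.55);  n_1 = (-0.1153, -0.9933)
edge 4: e_4 = (-1.65, -1.53);  n_4 = (-0.6799, +0.7333)
∠(n_1, n_4) = 130.54°
δ = |180° − 130.54°| = 49.46°
49.46° ≤ 2α = 53.13°  →  valid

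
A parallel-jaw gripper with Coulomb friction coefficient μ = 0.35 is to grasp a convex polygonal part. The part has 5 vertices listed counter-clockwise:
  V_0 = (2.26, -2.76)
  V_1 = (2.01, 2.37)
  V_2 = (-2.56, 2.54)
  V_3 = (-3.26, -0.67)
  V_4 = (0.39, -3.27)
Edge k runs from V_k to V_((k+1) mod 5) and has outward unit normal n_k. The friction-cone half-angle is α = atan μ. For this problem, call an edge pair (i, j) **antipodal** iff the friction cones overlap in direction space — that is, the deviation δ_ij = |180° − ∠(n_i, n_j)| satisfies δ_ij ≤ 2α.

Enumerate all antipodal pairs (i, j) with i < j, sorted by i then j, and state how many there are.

α = atan 0.35 = 19.29°;  2α = 38.58°
n_0 = (+0.9988, +0.0487)
n_1 = (+0.0372, +0.9993)
n_2 = (-0.9770, +0.2131)
n_3 = (-0.5802, -0.8145)
n_4 = (+0.2631, -0.9648)
  (0,1): δ = 94.92°  ·
  (0,2): δ = 15.09°  ✓
  (0,3): δ = 51.75°  ·
  (0,4): δ = 102.47°  ·
  (1,2): δ = 100.17°  ·
  (1,3): δ = 33.33°  ✓
  (1,4): δ = 17.39°  ✓
  (2,3): δ = 113.16°  ·
  (2,4): δ = 62.44°  ·
  (3,4): δ = 129.28°  ·
antipodal pairs: 3

count = 3; pairs: (0,2), (1,3), (1,4)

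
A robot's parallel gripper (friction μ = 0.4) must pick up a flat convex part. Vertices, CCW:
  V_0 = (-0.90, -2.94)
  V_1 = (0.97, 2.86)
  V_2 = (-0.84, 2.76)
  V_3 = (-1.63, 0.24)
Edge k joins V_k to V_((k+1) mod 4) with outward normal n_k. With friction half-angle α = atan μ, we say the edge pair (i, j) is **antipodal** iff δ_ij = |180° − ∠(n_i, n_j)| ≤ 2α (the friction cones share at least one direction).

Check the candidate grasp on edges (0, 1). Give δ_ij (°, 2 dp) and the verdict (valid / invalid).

δ = 68.97°, invalid

α = atan 0.4 = 21.80°;  2α = 43.60°
edge 0: e_0 = (+1.87, +5.80);  n_0 = (+0.9518, -0.3069)
edge 1: e_1 = (-1.81, -0.10);  n_1 = (-0.0552, +0.9985)
∠(n_0, n_1) = 111.03°
δ = |180° − 111.03°| = 68.97°
68.97° > 2α = 43.60°  →  invalid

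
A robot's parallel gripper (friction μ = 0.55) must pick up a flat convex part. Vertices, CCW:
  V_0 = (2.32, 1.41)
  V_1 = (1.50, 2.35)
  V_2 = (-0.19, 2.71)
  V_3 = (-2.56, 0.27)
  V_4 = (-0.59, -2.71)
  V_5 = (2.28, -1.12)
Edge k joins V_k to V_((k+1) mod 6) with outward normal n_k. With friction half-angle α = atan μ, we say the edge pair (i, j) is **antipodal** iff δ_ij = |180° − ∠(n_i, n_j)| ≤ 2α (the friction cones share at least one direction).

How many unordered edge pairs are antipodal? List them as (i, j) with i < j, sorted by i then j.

α = atan 0.55 = 28.81°;  2α = 57.62°
n_0 = (+0.7536, +0.6574)
n_1 = (+0.2083, +0.9781)
n_2 = (-0.7173, +0.6967)
n_3 = (-0.8342, -0.5515)
n_4 = (+0.4846, -0.8747)
n_5 = (+0.9999, -0.0158)
  (0,1): δ = 143.12°  ·
  (0,2): δ = 85.27°  ·
  (0,3): δ = 7.63°  ✓
  (0,4): δ = 77.89°  ·
  (0,5): δ = 137.99°  ·
  (1,2): δ = 122.14°  ·
  (1,3): δ = 44.51°  ✓
  (1,4): δ = 41.01°  ✓
  (1,5): δ = 101.12°  ·
  (2,3): δ = 102.37°  ·
  (2,4): δ = 16.85°  ✓
  (2,5): δ = 43.26°  ✓
  (3,4): δ = 94.48°  ·
  (3,5): δ = 34.37°  ✓
  (4,5): δ = 119.89°  ·
antipodal pairs: 6

count = 6; pairs: (0,3), (1,3), (1,4), (2,4), (2,5), (3,5)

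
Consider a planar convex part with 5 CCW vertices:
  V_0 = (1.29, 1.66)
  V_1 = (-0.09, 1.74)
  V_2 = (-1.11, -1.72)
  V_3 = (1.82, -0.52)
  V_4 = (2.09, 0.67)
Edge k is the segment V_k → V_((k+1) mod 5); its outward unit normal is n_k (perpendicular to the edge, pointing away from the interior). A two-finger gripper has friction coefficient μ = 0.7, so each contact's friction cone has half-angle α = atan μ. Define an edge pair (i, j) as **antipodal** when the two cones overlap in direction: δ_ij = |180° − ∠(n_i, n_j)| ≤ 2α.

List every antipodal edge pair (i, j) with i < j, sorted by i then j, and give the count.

α = atan 0.7 = 34.99°;  2α = 69.98°
n_0 = (+0.0579, +0.9983)
n_1 = (-0.9592, +0.2828)
n_2 = (+0.3790, -0.9254)
n_3 = (+0.9752, -0.2213)
n_4 = (+0.7778, +0.6285)
  (0,1): δ = 103.11°  ·
  (0,2): δ = 25.59°  ✓
  (0,3): δ = 80.53°  ·
  (0,4): δ = 132.26°  ·
  (1,2): δ = 51.30°  ✓
  (1,3): δ = 3.64°  ✓
  (1,4): δ = 55.37°  ✓
  (2,3): δ = 125.06°  ·
  (2,4): δ = 73.33°  ·
  (3,4): δ = 128.28°  ·
antipodal pairs: 4

count = 4; pairs: (0,2), (1,2), (1,3), (1,4)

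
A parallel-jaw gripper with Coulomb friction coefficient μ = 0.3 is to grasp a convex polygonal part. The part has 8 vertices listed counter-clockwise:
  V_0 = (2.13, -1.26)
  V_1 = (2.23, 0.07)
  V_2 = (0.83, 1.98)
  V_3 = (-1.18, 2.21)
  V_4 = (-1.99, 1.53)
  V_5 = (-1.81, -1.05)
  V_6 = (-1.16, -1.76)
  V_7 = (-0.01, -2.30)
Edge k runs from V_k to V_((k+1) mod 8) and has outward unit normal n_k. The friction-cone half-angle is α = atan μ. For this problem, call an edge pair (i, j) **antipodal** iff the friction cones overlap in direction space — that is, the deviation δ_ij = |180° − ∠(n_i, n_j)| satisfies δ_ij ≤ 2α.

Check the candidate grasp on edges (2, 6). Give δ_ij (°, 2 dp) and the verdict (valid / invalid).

α = atan 0.3 = 16.70°;  2α = 33.40°
edge 2: e_2 = (-2.01, +0.23);  n_2 = (+0.1137, +0.9935)
edge 6: e_6 = (+1.15, -0.54);  n_6 = (-0.4250, -0.9052)
∠(n_2, n_6) = 161.37°
δ = |180° − 161.37°| = 18.63°
18.63° ≤ 2α = 33.40°  →  valid

δ = 18.63°, valid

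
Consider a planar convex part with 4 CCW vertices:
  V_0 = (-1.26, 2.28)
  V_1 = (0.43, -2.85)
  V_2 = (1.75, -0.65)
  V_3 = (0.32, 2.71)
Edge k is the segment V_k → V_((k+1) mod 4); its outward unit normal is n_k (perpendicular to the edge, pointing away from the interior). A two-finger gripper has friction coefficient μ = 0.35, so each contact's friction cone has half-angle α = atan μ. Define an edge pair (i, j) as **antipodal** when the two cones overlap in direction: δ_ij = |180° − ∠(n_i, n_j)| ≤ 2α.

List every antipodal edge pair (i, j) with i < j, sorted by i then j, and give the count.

count = 1; pairs: (0,2)

α = atan 0.35 = 19.29°;  2α = 38.58°
n_0 = (-0.9498, -0.3129)
n_1 = (+0.8575, -0.5145)
n_2 = (+0.9201, +0.3916)
n_3 = (-0.2626, +0.9649)
  (0,1): δ = 49.20°  ·
  (0,2): δ = 4.82°  ✓
  (0,3): δ = 86.99°  ·
  (1,2): δ = 125.98°  ·
  (1,3): δ = 43.81°  ·
  (2,3): δ = 97.83°  ·
antipodal pairs: 1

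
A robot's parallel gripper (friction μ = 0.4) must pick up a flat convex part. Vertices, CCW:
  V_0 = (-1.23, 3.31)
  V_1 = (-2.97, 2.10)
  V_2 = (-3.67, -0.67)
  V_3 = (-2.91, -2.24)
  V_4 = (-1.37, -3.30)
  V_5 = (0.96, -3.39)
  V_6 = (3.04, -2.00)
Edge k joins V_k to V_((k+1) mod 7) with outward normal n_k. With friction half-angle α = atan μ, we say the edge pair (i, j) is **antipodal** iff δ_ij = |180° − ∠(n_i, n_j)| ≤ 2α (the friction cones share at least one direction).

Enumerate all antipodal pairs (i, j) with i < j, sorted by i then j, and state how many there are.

count = 5; pairs: (0,4), (0,5), (1,5), (2,6), (3,6)

α = atan 0.4 = 21.80°;  2α = 43.60°
n_0 = (-0.5709, +0.8210)
n_1 = (-0.9695, +0.2450)
n_2 = (-0.9001, -0.4357)
n_3 = (-0.5670, -0.8237)
n_4 = (-0.0386, -0.9993)
n_5 = (+0.5556, -0.8314)
n_6 = (+0.7793, +0.6267)
  (0,1): δ = 139.00°  ·
  (0,2): δ = 98.98°  ·
  (0,3): δ = 69.35°  ·
  (0,4): δ = 37.03°  ✓
  (0,5): δ = 1.06°  ✓
  (0,6): δ = 93.99°  ·
  (1,2): δ = 139.99°  ·
  (1,3): δ = 110.36°  ·
  (1,4): δ = 78.03°  ·
  (1,5): δ = 42.06°  ✓
  (1,6): δ = 52.99°  ·
  (2,3): δ = 150.37°  ·
  (2,4): δ = 118.04°  ·
  (2,5): δ = 82.08°  ·
  (2,6): δ = 12.97°  ✓
  (3,4): δ = 147.67°  ·
  (3,5): δ = 111.71°  ·
  (3,6): δ = 16.66°  ✓
  (4,5): δ = 144.03°  ·
  (4,6): δ = 48.98°  ·
  (5,6): δ = 84.95°  ·
antipodal pairs: 5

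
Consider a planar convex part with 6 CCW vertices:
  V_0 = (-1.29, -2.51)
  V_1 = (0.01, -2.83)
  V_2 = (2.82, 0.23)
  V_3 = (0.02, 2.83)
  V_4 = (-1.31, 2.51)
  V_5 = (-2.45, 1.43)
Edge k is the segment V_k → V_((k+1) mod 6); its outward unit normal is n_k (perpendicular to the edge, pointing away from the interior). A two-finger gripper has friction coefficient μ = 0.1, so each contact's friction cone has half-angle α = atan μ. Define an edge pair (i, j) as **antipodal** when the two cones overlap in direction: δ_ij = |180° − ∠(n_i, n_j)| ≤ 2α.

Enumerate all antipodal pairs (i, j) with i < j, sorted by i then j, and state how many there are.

α = atan 0.1 = 5.71°;  2α = 11.42°
n_0 = (-0.2390, -0.9710)
n_1 = (+0.7366, -0.6764)
n_2 = (+0.6805, +0.7328)
n_3 = (-0.2339, +0.9723)
n_4 = (-0.6877, +0.7260)
n_5 = (-0.9593, -0.2824)
  (0,1): δ = 118.73°  ·
  (0,2): δ = 29.05°  ·
  (0,3): δ = 27.36°  ·
  (0,4): δ = 57.28°  ·
  (0,5): δ = 120.23°  ·
  (1,2): δ = 90.32°  ·
  (1,3): δ = 33.91°  ·
  (1,4): δ = 3.99°  ✓
  (1,5): δ = 58.97°  ·
  (2,3): δ = 123.59°  ·
  (2,4): δ = 93.67°  ·
  (2,5): δ = 30.72°  ·
  (3,4): δ = 150.08°  ·
  (3,5): δ = 87.12°  ·
  (4,5): δ = 117.05°  ·
antipodal pairs: 1

count = 1; pairs: (1,4)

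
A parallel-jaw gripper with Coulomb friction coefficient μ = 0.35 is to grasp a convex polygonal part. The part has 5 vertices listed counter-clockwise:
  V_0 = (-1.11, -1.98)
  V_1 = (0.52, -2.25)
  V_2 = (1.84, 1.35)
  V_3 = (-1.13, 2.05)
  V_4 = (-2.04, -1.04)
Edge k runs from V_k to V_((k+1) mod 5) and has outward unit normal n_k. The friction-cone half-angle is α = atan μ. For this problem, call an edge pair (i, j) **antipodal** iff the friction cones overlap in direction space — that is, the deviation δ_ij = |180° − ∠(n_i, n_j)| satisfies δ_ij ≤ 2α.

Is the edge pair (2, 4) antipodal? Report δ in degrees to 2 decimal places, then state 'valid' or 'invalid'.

α = atan 0.35 = 19.29°;  2α = 38.58°
edge 2: e_2 = (-2.97, +0.70);  n_2 = (+0.2294, +0.9733)
edge 4: e_4 = (+0.93, -0.94);  n_4 = (-0.7109, -0.7033)
∠(n_2, n_4) = 147.96°
δ = |180° − 147.96°| = 32.04°
32.04° ≤ 2α = 38.58°  →  valid

δ = 32.04°, valid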